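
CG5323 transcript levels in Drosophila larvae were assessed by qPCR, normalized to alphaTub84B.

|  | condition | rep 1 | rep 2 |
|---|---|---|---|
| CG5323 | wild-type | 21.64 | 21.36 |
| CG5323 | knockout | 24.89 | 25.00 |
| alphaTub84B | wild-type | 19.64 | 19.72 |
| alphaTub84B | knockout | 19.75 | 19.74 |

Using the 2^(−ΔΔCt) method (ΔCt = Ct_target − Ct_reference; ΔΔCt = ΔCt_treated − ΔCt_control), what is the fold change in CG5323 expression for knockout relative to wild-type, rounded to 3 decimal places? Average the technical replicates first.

0.096

Mean Ct: CG5323 wild-type 21.500; CG5323 knockout 24.945; alphaTub84B wild-type 19.680; alphaTub84B knockout 19.745
ΔCt(wild-type) = 21.500 − 19.680 = 1.820
ΔCt(knockout) = 24.945 − 19.745 = 5.200
ΔΔCt = 5.200 − 1.820 = 3.380
Fold change = 2^(−3.380) = 0.0961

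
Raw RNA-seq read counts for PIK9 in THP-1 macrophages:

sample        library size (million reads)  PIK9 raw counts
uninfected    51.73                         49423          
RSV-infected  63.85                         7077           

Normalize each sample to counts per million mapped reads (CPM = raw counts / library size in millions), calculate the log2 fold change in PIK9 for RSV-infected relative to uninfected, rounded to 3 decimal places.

-3.108

CPM(uninfected) = 49423 / 51.73 = 955.4031
CPM(RSV-infected) = 7077 / 63.85 = 110.8379
Fold change = 110.8379 / 955.4031 = 0.11601
log2(0.11601) = -3.1077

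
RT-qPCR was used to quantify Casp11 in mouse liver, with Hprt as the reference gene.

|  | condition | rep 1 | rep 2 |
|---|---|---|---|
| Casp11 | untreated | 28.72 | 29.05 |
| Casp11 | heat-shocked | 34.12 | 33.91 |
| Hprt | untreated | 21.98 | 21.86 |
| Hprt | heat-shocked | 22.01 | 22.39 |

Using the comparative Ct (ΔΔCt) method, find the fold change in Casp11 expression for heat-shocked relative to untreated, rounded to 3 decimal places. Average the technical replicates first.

0.035

Mean Ct: Casp11 untreated 28.885; Casp11 heat-shocked 34.015; Hprt untreated 21.920; Hprt heat-shocked 22.200
ΔCt(untreated) = 28.885 − 21.920 = 6.965
ΔCt(heat-shocked) = 34.015 − 22.200 = 11.815
ΔΔCt = 11.815 − 6.965 = 4.850
Fold change = 2^(−4.850) = 0.0347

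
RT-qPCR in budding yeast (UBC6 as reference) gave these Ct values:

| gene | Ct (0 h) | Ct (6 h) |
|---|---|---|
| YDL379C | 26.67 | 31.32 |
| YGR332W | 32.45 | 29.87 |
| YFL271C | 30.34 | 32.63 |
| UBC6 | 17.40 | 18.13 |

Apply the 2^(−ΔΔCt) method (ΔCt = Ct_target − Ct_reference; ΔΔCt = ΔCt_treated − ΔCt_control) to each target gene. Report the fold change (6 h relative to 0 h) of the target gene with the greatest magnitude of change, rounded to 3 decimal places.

YDL379C: ΔΔCt = (31.32−18.13) − (26.67−17.40) = 13.19 − 9.27 = 3.92; fold change = 2^-3.92 = 0.066
YGR332W: ΔΔCt = (29.87−18.13) − (32.45−17.40) = 11.74 − 15.05 = -3.31; fold change = 2^3.31 = 9.918
YFL271C: ΔΔCt = (32.63−18.13) − (30.34−17.40) = 14.50 − 12.94 = 1.56; fold change = 2^-1.56 = 0.339
YDL379C has the largest |ΔΔCt| = 3.92.

0.066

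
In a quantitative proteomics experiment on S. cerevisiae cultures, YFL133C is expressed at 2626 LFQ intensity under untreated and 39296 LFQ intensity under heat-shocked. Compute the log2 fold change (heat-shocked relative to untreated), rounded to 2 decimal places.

Fold change = 39296 / 2626 = 14.9642
log2(14.9642) = 3.903

3.90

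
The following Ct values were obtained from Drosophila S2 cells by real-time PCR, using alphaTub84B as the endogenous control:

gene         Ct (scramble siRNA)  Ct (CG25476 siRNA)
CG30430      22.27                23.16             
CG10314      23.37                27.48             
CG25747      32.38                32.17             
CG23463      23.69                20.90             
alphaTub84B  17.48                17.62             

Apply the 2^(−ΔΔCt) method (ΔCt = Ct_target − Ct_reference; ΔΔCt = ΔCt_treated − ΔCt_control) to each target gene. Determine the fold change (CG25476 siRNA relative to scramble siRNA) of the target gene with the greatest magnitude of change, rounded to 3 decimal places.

CG30430: ΔΔCt = (23.16−17.62) − (22.27−17.48) = 5.54 − 4.79 = 0.75; fold change = 2^-0.75 = 0.595
CG10314: ΔΔCt = (27.48−17.62) − (23.37−17.48) = 9.86 − 5.89 = 3.97; fold change = 2^-3.97 = 0.064
CG25747: ΔΔCt = (32.17−17.62) − (32.38−17.48) = 14.55 − 14.90 = -0.35; fold change = 2^0.35 = 1.275
CG23463: ΔΔCt = (20.90−17.62) − (23.69−17.48) = 3.28 − 6.21 = -2.93; fold change = 2^2.93 = 7.621
CG10314 has the largest |ΔΔCt| = 3.97.

0.064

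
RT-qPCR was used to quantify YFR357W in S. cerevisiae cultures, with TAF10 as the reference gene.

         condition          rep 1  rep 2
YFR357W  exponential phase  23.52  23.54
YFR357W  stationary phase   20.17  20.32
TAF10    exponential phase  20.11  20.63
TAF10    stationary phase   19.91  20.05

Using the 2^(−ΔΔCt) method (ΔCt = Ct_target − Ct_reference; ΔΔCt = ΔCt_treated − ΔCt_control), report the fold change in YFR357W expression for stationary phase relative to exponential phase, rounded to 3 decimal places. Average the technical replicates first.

Mean Ct: YFR357W exponential phase 23.530; YFR357W stationary phase 20.245; TAF10 exponential phase 20.370; TAF10 stationary phase 19.980
ΔCt(exponential phase) = 23.530 − 20.370 = 3.160
ΔCt(stationary phase) = 20.245 − 19.980 = 0.265
ΔΔCt = 0.265 − 3.160 = -2.895
Fold change = 2^(−(-2.895)) = 2^2.895 = 7.4384

7.438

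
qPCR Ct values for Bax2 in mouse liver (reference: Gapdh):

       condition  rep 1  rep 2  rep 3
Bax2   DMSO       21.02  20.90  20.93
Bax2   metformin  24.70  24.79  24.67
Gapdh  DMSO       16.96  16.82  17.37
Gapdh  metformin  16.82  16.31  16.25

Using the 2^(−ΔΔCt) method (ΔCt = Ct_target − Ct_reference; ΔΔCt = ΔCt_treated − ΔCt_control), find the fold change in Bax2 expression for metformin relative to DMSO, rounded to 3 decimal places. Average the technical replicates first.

Mean Ct: Bax2 DMSO 20.950; Bax2 metformin 24.720; Gapdh DMSO 17.050; Gapdh metformin 16.460
ΔCt(DMSO) = 20.950 − 17.050 = 3.900
ΔCt(metformin) = 24.720 − 16.460 = 8.260
ΔΔCt = 8.260 − 3.900 = 4.360
Fold change = 2^(−4.360) = 0.0487

0.049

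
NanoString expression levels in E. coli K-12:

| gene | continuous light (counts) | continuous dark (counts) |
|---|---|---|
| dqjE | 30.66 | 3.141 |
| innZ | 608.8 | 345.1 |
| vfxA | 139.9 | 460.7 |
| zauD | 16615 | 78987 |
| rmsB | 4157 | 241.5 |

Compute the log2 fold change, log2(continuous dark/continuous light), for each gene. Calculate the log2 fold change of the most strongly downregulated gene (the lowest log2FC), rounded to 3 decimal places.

log2(3.141/30.66) = -3.287  (dqjE)
log2(345.1/608.8) = -0.819  (innZ)
log2(460.7/139.9) = 1.719  (vfxA)
log2(78987/16615) = 2.249  (zauD)
log2(241.5/4157) = -4.105  (rmsB)
rmsB is most strongly downregulated.

-4.105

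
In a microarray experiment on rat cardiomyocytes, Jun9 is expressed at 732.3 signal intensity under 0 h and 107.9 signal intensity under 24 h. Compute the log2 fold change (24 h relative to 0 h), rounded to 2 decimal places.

Fold change = 107.9 / 732.3 = 0.1473
log2(0.1473) = -2.763

-2.76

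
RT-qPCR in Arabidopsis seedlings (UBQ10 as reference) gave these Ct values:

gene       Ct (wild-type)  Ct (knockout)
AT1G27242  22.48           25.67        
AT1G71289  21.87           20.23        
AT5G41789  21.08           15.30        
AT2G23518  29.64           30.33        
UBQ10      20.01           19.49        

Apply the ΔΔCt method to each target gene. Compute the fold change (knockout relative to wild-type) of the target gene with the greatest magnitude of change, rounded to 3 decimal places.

38.319

AT1G27242: ΔΔCt = (25.67−19.49) − (22.48−20.01) = 6.18 − 2.47 = 3.71; fold change = 2^-3.71 = 0.076
AT1G71289: ΔΔCt = (20.23−19.49) − (21.87−20.01) = 0.74 − 1.86 = -1.12; fold change = 2^1.12 = 2.173
AT5G41789: ΔΔCt = (15.30−19.49) − (21.08−20.01) = -4.19 − 1.07 = -5.26; fold change = 2^5.26 = 38.319
AT2G23518: ΔΔCt = (30.33−19.49) − (29.64−20.01) = 10.84 − 9.63 = 1.21; fold change = 2^-1.21 = 0.432
AT5G41789 has the largest |ΔΔCt| = 5.26.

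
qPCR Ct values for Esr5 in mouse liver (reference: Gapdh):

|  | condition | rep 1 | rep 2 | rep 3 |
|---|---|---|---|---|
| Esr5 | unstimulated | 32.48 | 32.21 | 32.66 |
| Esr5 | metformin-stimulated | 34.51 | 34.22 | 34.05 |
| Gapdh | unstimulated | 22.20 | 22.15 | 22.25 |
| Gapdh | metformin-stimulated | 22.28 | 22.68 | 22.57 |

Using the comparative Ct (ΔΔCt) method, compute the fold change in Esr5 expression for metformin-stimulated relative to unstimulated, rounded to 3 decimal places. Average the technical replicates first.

0.354

Mean Ct: Esr5 unstimulated 32.450; Esr5 metformin-stimulated 34.260; Gapdh unstimulated 22.200; Gapdh metformin-stimulated 22.510
ΔCt(unstimulated) = 32.450 − 22.200 = 10.250
ΔCt(metformin-stimulated) = 34.260 − 22.510 = 11.750
ΔΔCt = 11.750 − 10.250 = 1.500
Fold change = 2^(−1.500) = 0.3536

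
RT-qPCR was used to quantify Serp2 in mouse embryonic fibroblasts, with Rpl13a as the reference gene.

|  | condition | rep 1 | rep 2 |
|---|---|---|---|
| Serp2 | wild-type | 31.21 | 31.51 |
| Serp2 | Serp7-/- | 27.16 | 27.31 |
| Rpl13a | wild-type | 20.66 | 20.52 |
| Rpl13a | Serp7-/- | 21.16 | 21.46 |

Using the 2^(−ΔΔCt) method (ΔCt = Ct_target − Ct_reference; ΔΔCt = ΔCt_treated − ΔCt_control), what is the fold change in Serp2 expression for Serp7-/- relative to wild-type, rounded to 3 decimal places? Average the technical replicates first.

Mean Ct: Serp2 wild-type 31.360; Serp2 Serp7-/- 27.235; Rpl13a wild-type 20.590; Rpl13a Serp7-/- 21.310
ΔCt(wild-type) = 31.360 − 20.590 = 10.770
ΔCt(Serp7-/-) = 27.235 − 21.310 = 5.925
ΔΔCt = 5.925 − 10.770 = -4.845
Fold change = 2^(−(-4.845)) = 2^4.845 = 28.7402

28.740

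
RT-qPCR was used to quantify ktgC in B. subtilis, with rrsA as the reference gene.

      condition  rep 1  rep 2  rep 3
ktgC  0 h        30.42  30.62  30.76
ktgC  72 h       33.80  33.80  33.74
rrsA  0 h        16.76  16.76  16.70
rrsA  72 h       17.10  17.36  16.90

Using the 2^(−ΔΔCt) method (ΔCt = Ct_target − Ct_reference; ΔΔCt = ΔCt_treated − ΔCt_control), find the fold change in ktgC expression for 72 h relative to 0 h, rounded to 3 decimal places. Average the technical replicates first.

Mean Ct: ktgC 0 h 30.600; ktgC 72 h 33.780; rrsA 0 h 16.740; rrsA 72 h 17.120
ΔCt(0 h) = 30.600 − 16.740 = 13.860
ΔCt(72 h) = 33.780 − 17.120 = 16.660
ΔΔCt = 16.660 − 13.860 = 2.800
Fold change = 2^(−2.800) = 0.1436

0.144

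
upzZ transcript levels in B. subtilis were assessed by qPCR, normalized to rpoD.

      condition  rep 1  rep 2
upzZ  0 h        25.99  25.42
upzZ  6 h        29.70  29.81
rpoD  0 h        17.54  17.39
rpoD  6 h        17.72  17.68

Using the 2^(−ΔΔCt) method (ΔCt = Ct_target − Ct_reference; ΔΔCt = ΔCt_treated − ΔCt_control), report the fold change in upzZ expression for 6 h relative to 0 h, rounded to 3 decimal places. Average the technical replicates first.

0.071

Mean Ct: upzZ 0 h 25.705; upzZ 6 h 29.755; rpoD 0 h 17.465; rpoD 6 h 17.700
ΔCt(0 h) = 25.705 − 17.465 = 8.240
ΔCt(6 h) = 29.755 − 17.700 = 12.055
ΔΔCt = 12.055 − 8.240 = 3.815
Fold change = 2^(−3.815) = 0.0711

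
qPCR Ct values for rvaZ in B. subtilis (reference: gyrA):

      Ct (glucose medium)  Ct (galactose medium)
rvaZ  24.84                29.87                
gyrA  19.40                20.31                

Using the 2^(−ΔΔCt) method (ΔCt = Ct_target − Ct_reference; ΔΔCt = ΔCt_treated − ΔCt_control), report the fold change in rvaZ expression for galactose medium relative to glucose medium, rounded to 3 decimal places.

ΔCt(glucose medium) = 24.840 − 19.400 = 5.440
ΔCt(galactose medium) = 29.870 − 20.310 = 9.560
ΔΔCt = 9.560 − 5.440 = 4.120
Fold change = 2^(−4.120) = 0.0575

0.058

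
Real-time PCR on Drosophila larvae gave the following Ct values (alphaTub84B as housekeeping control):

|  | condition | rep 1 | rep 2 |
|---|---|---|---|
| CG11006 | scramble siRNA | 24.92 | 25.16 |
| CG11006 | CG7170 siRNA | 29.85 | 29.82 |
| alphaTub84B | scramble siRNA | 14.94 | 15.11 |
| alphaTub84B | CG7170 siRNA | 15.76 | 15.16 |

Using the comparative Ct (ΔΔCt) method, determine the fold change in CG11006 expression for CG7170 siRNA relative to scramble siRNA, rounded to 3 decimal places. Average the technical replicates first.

Mean Ct: CG11006 scramble siRNA 25.040; CG11006 CG7170 siRNA 29.835; alphaTub84B scramble siRNA 15.025; alphaTub84B CG7170 siRNA 15.460
ΔCt(scramble siRNA) = 25.040 − 15.025 = 10.015
ΔCt(CG7170 siRNA) = 29.835 − 15.460 = 14.375
ΔΔCt = 14.375 − 10.015 = 4.360
Fold change = 2^(−4.360) = 0.0487

0.049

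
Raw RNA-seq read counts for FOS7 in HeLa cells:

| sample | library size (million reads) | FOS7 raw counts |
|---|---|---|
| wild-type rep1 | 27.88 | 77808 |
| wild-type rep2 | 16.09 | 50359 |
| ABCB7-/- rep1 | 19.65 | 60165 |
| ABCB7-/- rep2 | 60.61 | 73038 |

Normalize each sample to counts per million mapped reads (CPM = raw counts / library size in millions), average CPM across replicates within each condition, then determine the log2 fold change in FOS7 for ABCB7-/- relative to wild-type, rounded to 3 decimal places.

-0.473

CPM(wild-type rep1) = 77808 / 27.88 = 2790.8178
CPM(wild-type rep2) = 50359 / 16.09 = 3129.8322
CPM(ABCB7-/- rep1) = 60165 / 19.65 = 3061.8321
CPM(ABCB7-/- rep2) = 73038 / 60.61 = 1205.0487
mean CPM(wild-type) = 2960.3250; mean CPM(ABCB7-/-) = 2133.4404
Fold change = 2133.4404 / 2960.3250 = 0.72068
log2(0.72068) = -0.4726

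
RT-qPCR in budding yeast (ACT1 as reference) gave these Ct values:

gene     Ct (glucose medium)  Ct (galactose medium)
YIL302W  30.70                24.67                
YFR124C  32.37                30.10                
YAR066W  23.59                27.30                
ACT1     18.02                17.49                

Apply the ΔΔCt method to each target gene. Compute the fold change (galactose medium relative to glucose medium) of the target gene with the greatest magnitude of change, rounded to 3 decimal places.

YIL302W: ΔΔCt = (24.67−17.49) − (30.70−18.02) = 7.18 − 12.68 = -5.50; fold change = 2^5.50 = 45.255
YFR124C: ΔΔCt = (30.10−17.49) − (32.37−18.02) = 12.61 − 14.35 = -1.74; fold change = 2^1.74 = 3.340
YAR066W: ΔΔCt = (27.30−17.49) − (23.59−18.02) = 9.81 − 5.57 = 4.24; fold change = 2^-4.24 = 0.053
YIL302W has the largest |ΔΔCt| = 5.50.

45.255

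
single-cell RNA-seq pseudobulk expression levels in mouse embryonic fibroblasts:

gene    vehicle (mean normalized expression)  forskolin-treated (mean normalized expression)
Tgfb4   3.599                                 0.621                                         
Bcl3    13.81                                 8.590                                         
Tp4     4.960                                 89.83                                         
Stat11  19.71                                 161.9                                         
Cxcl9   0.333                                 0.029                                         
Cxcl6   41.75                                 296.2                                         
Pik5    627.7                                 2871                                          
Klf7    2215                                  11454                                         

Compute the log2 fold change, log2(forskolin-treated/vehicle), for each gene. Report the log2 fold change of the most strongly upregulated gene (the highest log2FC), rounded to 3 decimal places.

4.179

log2(0.621/3.599) = -2.535  (Tgfb4)
log2(8.590/13.81) = -0.685  (Bcl3)
log2(89.83/4.960) = 4.179  (Tp4)
log2(161.9/19.71) = 3.038  (Stat11)
log2(0.029/0.333) = -3.521  (Cxcl9)
log2(296.2/41.75) = 2.827  (Cxcl6)
log2(2871/627.7) = 2.193  (Pik5)
log2(11454/2215) = 2.370  (Klf7)
Tp4 is most strongly upregulated.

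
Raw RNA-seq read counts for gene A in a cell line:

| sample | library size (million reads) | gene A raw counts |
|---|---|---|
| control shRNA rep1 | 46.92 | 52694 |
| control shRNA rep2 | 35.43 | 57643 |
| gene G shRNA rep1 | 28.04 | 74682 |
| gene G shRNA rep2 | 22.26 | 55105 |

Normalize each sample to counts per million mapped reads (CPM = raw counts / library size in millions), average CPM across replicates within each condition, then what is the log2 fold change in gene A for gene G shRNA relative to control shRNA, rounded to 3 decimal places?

CPM(control shRNA rep1) = 52694 / 46.92 = 1123.0605
CPM(control shRNA rep2) = 57643 / 35.43 = 1626.9546
CPM(gene G shRNA rep1) = 74682 / 28.04 = 2663.4094
CPM(gene G shRNA rep2) = 55105 / 22.26 = 2475.5166
mean CPM(control shRNA) = 1375.0075; mean CPM(gene G shRNA) = 2569.4630
Fold change = 2569.4630 / 1375.0075 = 1.86869
log2(1.86869) = 0.9020

0.902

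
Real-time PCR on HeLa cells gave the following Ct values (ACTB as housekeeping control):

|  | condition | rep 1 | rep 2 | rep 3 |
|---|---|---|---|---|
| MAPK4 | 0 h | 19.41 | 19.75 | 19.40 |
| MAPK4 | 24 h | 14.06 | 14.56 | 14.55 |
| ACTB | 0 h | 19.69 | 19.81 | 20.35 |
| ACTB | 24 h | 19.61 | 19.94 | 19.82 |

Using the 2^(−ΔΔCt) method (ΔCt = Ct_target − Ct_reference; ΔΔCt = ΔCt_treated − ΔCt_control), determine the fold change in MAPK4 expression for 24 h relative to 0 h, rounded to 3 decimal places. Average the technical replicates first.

31.341

Mean Ct: MAPK4 0 h 19.520; MAPK4 24 h 14.390; ACTB 0 h 19.950; ACTB 24 h 19.790
ΔCt(0 h) = 19.520 − 19.950 = -0.430
ΔCt(24 h) = 14.390 − 19.790 = -5.400
ΔΔCt = -5.400 − (-0.430) = -4.970
Fold change = 2^(−(-4.970)) = 2^4.970 = 31.3414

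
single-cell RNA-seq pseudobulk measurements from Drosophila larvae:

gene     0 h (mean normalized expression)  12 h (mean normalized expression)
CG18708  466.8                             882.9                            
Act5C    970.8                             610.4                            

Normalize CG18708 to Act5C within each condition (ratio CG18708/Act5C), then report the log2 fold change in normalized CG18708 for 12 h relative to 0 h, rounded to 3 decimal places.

1.589

CG18708/Act5C (0 h) = 466.8 / 970.8 = 0.48084
CG18708/Act5C (12 h) = 882.9 / 610.4 = 1.4464
Fold change = 1.4464 / 0.48084 = 3.0081
log2(3.0081) = 1.5889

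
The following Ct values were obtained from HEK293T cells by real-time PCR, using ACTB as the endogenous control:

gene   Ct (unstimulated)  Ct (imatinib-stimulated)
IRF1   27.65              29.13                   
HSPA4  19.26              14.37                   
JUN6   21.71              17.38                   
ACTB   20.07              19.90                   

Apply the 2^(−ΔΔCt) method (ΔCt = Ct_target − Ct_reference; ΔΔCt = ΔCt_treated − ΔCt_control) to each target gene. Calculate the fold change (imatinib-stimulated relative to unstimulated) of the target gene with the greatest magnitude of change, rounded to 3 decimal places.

26.355

IRF1: ΔΔCt = (29.13−19.90) − (27.65−20.07) = 9.23 − 7.58 = 1.65; fold change = 2^-1.65 = 0.319
HSPA4: ΔΔCt = (14.37−19.90) − (19.26−20.07) = -5.53 − (-0.81) = -4.72; fold change = 2^4.72 = 26.355
JUN6: ΔΔCt = (17.38−19.90) − (21.71−20.07) = -2.52 − 1.64 = -4.16; fold change = 2^4.16 = 17.877
HSPA4 has the largest |ΔΔCt| = 4.72.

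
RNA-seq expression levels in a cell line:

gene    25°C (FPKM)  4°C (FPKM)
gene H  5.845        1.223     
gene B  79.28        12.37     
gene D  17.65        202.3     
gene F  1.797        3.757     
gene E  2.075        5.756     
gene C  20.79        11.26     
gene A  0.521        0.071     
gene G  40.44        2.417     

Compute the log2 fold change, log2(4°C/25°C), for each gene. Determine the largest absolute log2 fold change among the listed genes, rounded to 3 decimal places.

log2(1.223/5.845) = -2.257  (gene H)
log2(12.37/79.28) = -2.680  (gene B)
log2(202.3/17.65) = 3.519  (gene D)
log2(3.757/1.797) = 1.064  (gene F)
log2(5.756/2.075) = 1.472  (gene E)
log2(11.26/20.79) = -0.885  (gene C)
log2(0.071/0.521) = -2.875  (gene A)
log2(2.417/40.44) = -4.064  (gene G)
The largest magnitude belongs to gene G.

4.064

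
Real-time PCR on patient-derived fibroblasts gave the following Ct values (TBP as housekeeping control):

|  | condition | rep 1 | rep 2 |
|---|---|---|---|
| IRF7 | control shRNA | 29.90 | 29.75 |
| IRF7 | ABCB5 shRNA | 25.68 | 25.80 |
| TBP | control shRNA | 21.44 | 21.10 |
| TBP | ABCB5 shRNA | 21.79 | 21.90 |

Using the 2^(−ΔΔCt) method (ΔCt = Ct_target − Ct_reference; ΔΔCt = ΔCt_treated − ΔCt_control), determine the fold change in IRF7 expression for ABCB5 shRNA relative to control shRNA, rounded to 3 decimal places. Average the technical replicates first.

Mean Ct: IRF7 control shRNA 29.825; IRF7 ABCB5 shRNA 25.740; TBP control shRNA 21.270; TBP ABCB5 shRNA 21.845
ΔCt(control shRNA) = 29.825 − 21.270 = 8.555
ΔCt(ABCB5 shRNA) = 25.740 − 21.845 = 3.895
ΔΔCt = 3.895 − 8.555 = -4.660
Fold change = 2^(−(-4.660)) = 2^4.660 = 25.2813

25.281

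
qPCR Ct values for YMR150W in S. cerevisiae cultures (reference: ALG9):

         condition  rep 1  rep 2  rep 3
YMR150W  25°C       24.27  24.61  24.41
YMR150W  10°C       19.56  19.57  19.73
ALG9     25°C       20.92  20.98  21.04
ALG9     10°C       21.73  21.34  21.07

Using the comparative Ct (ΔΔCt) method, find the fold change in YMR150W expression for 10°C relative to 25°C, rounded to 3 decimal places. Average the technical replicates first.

37.014

Mean Ct: YMR150W 25°C 24.430; YMR150W 10°C 19.620; ALG9 25°C 20.980; ALG9 10°C 21.380
ΔCt(25°C) = 24.430 − 20.980 = 3.450
ΔCt(10°C) = 19.620 − 21.380 = -1.760
ΔΔCt = -1.760 − 3.450 = -5.210
Fold change = 2^(−(-5.210)) = 2^5.210 = 37.0140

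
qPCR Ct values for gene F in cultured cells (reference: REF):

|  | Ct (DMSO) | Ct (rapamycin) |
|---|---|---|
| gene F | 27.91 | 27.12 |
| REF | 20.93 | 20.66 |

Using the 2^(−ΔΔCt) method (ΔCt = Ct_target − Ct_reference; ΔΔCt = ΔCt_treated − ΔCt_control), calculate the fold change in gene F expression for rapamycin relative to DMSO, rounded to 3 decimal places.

ΔCt(DMSO) = 27.910 − 20.930 = 6.980
ΔCt(rapamycin) = 27.120 − 20.660 = 6.460
ΔΔCt = 6.460 − 6.980 = -0.520
Fold change = 2^(−(-0.520)) = 2^0.520 = 1.4340

1.434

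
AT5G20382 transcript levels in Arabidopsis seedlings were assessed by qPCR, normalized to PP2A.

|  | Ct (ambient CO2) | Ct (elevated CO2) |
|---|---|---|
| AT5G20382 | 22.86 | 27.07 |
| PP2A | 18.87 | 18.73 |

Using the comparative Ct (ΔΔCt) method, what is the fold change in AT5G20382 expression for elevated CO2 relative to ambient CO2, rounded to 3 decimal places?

ΔCt(ambient CO2) = 22.860 − 18.870 = 3.990
ΔCt(elevated CO2) = 27.070 − 18.730 = 8.340
ΔΔCt = 8.340 − 3.990 = 4.350
Fold change = 2^(−4.350) = 0.0490

0.049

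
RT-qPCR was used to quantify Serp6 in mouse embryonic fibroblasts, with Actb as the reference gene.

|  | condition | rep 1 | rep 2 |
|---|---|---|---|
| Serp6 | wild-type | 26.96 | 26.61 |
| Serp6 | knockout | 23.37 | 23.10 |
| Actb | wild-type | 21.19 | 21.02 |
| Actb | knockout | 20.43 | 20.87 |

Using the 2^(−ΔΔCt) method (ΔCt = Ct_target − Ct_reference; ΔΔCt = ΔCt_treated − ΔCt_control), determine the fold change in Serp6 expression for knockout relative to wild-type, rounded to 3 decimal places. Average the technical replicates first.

8.545

Mean Ct: Serp6 wild-type 26.785; Serp6 knockout 23.235; Actb wild-type 21.105; Actb knockout 20.650
ΔCt(wild-type) = 26.785 − 21.105 = 5.680
ΔCt(knockout) = 23.235 − 20.650 = 2.585
ΔΔCt = 2.585 − 5.680 = -3.095
Fold change = 2^(−(-3.095)) = 2^3.095 = 8.5445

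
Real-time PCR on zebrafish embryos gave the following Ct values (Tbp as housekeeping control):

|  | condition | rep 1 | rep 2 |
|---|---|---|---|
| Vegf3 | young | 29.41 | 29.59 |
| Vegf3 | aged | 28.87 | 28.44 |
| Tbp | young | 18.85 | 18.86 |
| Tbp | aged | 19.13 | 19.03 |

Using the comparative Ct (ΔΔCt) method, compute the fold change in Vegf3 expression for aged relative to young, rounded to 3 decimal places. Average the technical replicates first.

2.099

Mean Ct: Vegf3 young 29.500; Vegf3 aged 28.655; Tbp young 18.855; Tbp aged 19.080
ΔCt(young) = 29.500 − 18.855 = 10.645
ΔCt(aged) = 28.655 − 19.080 = 9.575
ΔΔCt = 9.575 − 10.645 = -1.070
Fold change = 2^(−(-1.070)) = 2^1.070 = 2.0994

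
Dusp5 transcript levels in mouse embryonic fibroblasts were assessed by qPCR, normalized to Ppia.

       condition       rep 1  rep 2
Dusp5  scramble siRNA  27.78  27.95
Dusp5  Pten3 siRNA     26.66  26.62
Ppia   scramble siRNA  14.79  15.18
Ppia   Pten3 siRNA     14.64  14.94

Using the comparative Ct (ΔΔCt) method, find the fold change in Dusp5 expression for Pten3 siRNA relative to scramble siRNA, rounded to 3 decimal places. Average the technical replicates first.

2.042

Mean Ct: Dusp5 scramble siRNA 27.865; Dusp5 Pten3 siRNA 26.640; Ppia scramble siRNA 14.985; Ppia Pten3 siRNA 14.790
ΔCt(scramble siRNA) = 27.865 − 14.985 = 12.880
ΔCt(Pten3 siRNA) = 26.640 − 14.790 = 11.850
ΔΔCt = 11.850 − 12.880 = -1.030
Fold change = 2^(−(-1.030)) = 2^1.030 = 2.0420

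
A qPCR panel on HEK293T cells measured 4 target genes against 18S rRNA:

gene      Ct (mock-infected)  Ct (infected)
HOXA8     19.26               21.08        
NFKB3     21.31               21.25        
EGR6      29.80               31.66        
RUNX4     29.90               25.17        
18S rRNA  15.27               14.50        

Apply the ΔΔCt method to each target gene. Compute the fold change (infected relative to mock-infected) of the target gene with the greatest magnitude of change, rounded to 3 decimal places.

15.562

HOXA8: ΔΔCt = (21.08−14.50) − (19.26−15.27) = 6.58 − 3.99 = 2.59; fold change = 2^-2.59 = 0.166
NFKB3: ΔΔCt = (21.25−14.50) − (21.31−15.27) = 6.75 − 6.04 = 0.71; fold change = 2^-0.71 = 0.611
EGR6: ΔΔCt = (31.66−14.50) − (29.80−15.27) = 17.16 − 14.53 = 2.63; fold change = 2^-2.63 = 0.162
RUNX4: ΔΔCt = (25.17−14.50) − (29.90−15.27) = 10.67 − 14.63 = -3.96; fold change = 2^3.96 = 15.562
RUNX4 has the largest |ΔΔCt| = 3.96.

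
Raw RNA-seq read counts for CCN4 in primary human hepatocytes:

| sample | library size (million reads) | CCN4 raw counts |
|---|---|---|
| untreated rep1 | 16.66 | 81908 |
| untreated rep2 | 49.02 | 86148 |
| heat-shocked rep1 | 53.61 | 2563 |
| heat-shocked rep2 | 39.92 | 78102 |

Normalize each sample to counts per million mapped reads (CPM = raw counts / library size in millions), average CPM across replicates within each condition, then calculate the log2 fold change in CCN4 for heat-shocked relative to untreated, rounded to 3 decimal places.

CPM(untreated rep1) = 81908 / 16.66 = 4916.4466
CPM(untreated rep2) = 86148 / 49.02 = 1757.4051
CPM(heat-shocked rep1) = 2563 / 53.61 = 47.8082
CPM(heat-shocked rep2) = 78102 / 39.92 = 1956.4629
mean CPM(untreated) = 3336.9259; mean CPM(heat-shocked) = 1002.1356
Fold change = 1002.1356 / 3336.9259 = 0.30032
log2(0.30032) = -1.7354

-1.735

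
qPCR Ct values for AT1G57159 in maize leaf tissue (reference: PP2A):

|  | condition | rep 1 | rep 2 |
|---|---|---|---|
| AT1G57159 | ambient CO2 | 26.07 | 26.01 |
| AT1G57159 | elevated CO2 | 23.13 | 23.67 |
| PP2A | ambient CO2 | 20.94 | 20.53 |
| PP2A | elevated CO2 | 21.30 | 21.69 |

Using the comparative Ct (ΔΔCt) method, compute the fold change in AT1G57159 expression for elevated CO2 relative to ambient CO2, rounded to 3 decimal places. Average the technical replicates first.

Mean Ct: AT1G57159 ambient CO2 26.040; AT1G57159 elevated CO2 23.400; PP2A ambient CO2 20.735; PP2A elevated CO2 21.495
ΔCt(ambient CO2) = 26.040 − 20.735 = 5.305
ΔCt(elevated CO2) = 23.400 − 21.495 = 1.905
ΔΔCt = 1.905 − 5.305 = -3.400
Fold change = 2^(−(-3.400)) = 2^3.400 = 10.5561

10.556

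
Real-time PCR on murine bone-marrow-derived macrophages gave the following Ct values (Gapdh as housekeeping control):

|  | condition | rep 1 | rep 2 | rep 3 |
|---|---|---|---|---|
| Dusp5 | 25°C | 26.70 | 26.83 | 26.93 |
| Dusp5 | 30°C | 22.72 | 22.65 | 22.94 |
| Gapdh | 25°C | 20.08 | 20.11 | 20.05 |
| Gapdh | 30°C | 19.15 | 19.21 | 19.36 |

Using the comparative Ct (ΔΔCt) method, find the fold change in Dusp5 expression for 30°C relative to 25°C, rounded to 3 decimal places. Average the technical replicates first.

9.254

Mean Ct: Dusp5 25°C 26.820; Dusp5 30°C 22.770; Gapdh 25°C 20.080; Gapdh 30°C 19.240
ΔCt(25°C) = 26.820 − 20.080 = 6.740
ΔCt(30°C) = 22.770 − 19.240 = 3.530
ΔΔCt = 3.530 − 6.740 = -3.210
Fold change = 2^(−(-3.210)) = 2^3.210 = 9.2535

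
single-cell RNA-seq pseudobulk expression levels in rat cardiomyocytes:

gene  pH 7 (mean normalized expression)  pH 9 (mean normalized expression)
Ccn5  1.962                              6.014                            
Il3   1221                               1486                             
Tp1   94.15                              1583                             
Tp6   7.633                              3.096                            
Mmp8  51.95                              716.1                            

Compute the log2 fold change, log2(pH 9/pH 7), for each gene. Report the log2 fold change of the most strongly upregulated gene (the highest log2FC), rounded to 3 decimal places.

log2(6.014/1.962) = 1.616  (Ccn5)
log2(1486/1221) = 0.283  (Il3)
log2(1583/94.15) = 4.072  (Tp1)
log2(3.096/7.633) = -1.302  (Tp6)
log2(716.1/51.95) = 3.785  (Mmp8)
Tp1 is most strongly upregulated.

4.072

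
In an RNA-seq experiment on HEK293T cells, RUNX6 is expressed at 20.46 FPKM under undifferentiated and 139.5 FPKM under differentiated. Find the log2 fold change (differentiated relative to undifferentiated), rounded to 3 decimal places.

Fold change = 139.5 / 20.46 = 6.8182
log2(6.8182) = 2.7694

2.769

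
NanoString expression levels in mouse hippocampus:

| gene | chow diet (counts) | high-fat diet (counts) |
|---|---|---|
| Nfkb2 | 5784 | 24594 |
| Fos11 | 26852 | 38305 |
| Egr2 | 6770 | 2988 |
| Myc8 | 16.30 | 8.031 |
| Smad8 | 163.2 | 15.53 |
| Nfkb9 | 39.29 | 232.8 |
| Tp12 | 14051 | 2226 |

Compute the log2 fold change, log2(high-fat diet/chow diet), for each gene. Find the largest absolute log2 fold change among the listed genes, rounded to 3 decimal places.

log2(24594/5784) = 2.088  (Nfkb2)
log2(38305/26852) = 0.513  (Fos11)
log2(2988/6770) = -1.180  (Egr2)
log2(8.031/16.30) = -1.021  (Myc8)
log2(15.53/163.2) = -3.394  (Smad8)
log2(232.8/39.29) = 2.567  (Nfkb9)
log2(2226/14051) = -2.658  (Tp12)
The largest magnitude belongs to Smad8.

3.394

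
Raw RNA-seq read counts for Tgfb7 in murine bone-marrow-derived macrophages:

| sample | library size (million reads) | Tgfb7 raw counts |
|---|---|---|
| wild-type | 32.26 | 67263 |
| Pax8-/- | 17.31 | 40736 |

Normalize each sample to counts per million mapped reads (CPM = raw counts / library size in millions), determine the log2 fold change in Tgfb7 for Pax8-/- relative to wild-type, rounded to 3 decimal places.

0.175

CPM(wild-type) = 67263 / 32.26 = 2085.0279
CPM(Pax8-/-) = 40736 / 17.31 = 2353.3218
Fold change = 2353.3218 / 2085.0279 = 1.12868
log2(1.12868) = 0.1746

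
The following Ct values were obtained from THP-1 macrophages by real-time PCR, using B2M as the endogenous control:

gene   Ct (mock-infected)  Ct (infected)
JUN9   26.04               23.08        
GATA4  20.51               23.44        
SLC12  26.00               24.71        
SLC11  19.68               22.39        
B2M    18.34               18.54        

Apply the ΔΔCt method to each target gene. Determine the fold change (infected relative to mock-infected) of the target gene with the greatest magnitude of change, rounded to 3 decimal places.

8.938

JUN9: ΔΔCt = (23.08−18.54) − (26.04−18.34) = 4.54 − 7.70 = -3.16; fold change = 2^3.16 = 8.938
GATA4: ΔΔCt = (23.44−18.54) − (20.51−18.34) = 4.90 − 2.17 = 2.73; fold change = 2^-2.73 = 0.151
SLC12: ΔΔCt = (24.71−18.54) − (26.00−18.34) = 6.17 − 7.66 = -1.49; fold change = 2^1.49 = 2.809
SLC11: ΔΔCt = (22.39−18.54) − (19.68−18.34) = 3.85 − 1.34 = 2.51; fold change = 2^-2.51 = 0.176
JUN9 has the largest |ΔΔCt| = 3.16.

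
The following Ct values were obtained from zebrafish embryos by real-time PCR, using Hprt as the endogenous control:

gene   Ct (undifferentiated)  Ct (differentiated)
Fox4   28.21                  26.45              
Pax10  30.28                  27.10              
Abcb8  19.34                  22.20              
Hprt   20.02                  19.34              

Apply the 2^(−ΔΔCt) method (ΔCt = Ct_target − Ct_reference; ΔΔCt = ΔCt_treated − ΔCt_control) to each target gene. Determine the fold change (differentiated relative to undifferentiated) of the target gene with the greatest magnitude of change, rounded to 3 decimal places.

Fox4: ΔΔCt = (26.45−19.34) − (28.21−20.02) = 7.11 − 8.19 = -1.08; fold change = 2^1.08 = 2.114
Pax10: ΔΔCt = (27.10−19.34) − (30.28−20.02) = 7.76 − 10.26 = -2.50; fold change = 2^2.50 = 5.657
Abcb8: ΔΔCt = (22.20−19.34) − (19.34−20.02) = 2.86 − (-0.68) = 3.54; fold change = 2^-3.54 = 0.086
Abcb8 has the largest |ΔΔCt| = 3.54.

0.086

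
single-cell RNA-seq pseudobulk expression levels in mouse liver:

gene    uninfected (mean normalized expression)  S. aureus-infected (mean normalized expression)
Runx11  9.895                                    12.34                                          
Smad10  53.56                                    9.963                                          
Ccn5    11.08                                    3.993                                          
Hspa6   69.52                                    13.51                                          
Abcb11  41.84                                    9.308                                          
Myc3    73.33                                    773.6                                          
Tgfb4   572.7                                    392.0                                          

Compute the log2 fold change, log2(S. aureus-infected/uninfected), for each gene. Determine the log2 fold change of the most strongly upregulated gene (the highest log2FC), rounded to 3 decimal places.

log2(12.34/9.895) = 0.319  (Runx11)
log2(9.963/53.56) = -2.427  (Smad10)
log2(3.993/11.08) = -1.472  (Ccn5)
log2(13.51/69.52) = -2.363  (Hspa6)
log2(9.308/41.84) = -2.168  (Abcb11)
log2(773.6/73.33) = 3.399  (Myc3)
log2(392.0/572.7) = -0.547  (Tgfb4)
Myc3 is most strongly upregulated.

3.399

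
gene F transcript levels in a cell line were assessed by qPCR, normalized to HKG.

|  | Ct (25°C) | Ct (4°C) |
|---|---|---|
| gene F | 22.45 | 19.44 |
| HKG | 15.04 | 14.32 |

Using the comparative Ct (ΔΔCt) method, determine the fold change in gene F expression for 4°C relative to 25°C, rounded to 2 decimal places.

4.89

ΔCt(25°C) = 22.450 − 15.040 = 7.410
ΔCt(4°C) = 19.440 − 14.320 = 5.120
ΔΔCt = 5.120 − 7.410 = -2.290
Fold change = 2^(−(-2.290)) = 2^2.290 = 4.891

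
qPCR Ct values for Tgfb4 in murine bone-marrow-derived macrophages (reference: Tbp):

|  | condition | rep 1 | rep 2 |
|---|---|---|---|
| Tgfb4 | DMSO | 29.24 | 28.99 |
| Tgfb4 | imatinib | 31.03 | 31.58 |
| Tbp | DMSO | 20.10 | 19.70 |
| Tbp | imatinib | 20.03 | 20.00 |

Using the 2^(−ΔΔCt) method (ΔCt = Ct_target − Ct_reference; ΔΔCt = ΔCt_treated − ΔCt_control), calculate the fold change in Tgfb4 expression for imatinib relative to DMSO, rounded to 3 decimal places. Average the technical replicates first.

Mean Ct: Tgfb4 DMSO 29.115; Tgfb4 imatinib 31.305; Tbp DMSO 19.900; Tbp imatinib 20.015
ΔCt(DMSO) = 29.115 − 19.900 = 9.215
ΔCt(imatinib) = 31.305 − 20.015 = 11.290
ΔΔCt = 11.290 − 9.215 = 2.075
Fold change = 2^(−2.075) = 0.2373

0.237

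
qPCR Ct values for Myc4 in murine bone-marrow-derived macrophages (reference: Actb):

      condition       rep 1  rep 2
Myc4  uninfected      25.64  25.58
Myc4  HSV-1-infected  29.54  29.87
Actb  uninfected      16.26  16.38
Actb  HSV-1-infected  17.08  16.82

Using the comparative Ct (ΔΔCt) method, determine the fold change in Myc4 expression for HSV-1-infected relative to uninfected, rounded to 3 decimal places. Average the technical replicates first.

Mean Ct: Myc4 uninfected 25.610; Myc4 HSV-1-infected 29.705; Actb uninfected 16.320; Actb HSV-1-infected 16.950
ΔCt(uninfected) = 25.610 − 16.320 = 9.290
ΔCt(HSV-1-infected) = 29.705 − 16.950 = 12.755
ΔΔCt = 12.755 − 9.290 = 3.465
Fold change = 2^(−3.465) = 0.0906

0.091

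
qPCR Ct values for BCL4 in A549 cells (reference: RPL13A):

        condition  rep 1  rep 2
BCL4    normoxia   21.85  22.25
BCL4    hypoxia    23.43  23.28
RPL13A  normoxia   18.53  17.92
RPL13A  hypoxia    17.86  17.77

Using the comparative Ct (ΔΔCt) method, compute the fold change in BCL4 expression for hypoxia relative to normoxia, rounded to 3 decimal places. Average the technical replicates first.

Mean Ct: BCL4 normoxia 22.050; BCL4 hypoxia 23.355; RPL13A normoxia 18.225; RPL13A hypoxia 17.815
ΔCt(normoxia) = 22.050 − 18.225 = 3.825
ΔCt(hypoxia) = 23.355 − 17.815 = 5.540
ΔΔCt = 5.540 − 3.825 = 1.715
Fold change = 2^(−1.715) = 0.3046

0.305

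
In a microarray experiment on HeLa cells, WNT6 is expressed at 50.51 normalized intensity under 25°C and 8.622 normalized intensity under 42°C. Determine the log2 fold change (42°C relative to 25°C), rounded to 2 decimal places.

Fold change = 8.622 / 50.51 = 0.1707
log2(0.1707) = -2.550

-2.55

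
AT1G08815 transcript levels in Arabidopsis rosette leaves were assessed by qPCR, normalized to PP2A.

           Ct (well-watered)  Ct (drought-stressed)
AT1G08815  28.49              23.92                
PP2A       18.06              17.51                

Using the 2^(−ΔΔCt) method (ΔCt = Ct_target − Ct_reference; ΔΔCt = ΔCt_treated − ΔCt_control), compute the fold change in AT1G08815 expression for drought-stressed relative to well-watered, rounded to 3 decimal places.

16.223

ΔCt(well-watered) = 28.490 − 18.060 = 10.430
ΔCt(drought-stressed) = 23.920 − 17.510 = 6.410
ΔΔCt = 6.410 − 10.430 = -4.020
Fold change = 2^(−(-4.020)) = 2^4.020 = 16.2234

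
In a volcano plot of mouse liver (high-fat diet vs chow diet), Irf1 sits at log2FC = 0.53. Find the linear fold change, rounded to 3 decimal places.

Fold change = 2^(0.53) = 1.4439

1.444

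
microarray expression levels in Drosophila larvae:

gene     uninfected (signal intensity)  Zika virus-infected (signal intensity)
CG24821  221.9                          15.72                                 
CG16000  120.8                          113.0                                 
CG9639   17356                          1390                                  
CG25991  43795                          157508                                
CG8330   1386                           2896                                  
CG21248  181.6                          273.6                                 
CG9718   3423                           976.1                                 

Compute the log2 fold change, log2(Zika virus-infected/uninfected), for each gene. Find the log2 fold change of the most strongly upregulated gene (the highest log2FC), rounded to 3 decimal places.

log2(15.72/221.9) = -3.819  (CG24821)
log2(113.0/120.8) = -0.096  (CG16000)
log2(1390/17356) = -3.642  (CG9639)
log2(157508/43795) = 1.847  (CG25991)
log2(2896/1386) = 1.063  (CG8330)
log2(273.6/181.6) = 0.591  (CG21248)
log2(976.1/3423) = -1.810  (CG9718)
CG25991 is most strongly upregulated.

1.847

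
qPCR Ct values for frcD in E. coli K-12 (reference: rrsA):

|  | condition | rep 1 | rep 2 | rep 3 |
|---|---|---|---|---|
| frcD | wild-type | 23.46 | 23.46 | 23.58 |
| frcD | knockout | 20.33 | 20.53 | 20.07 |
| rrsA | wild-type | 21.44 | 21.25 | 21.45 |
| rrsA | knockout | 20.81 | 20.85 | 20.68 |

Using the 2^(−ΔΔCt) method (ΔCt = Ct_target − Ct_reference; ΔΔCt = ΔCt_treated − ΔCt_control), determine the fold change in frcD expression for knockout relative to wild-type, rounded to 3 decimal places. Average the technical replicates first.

6.021

Mean Ct: frcD wild-type 23.500; frcD knockout 20.310; rrsA wild-type 21.380; rrsA knockout 20.780
ΔCt(wild-type) = 23.500 − 21.380 = 2.120
ΔCt(knockout) = 20.310 − 20.780 = -0.470
ΔΔCt = -0.470 − 2.120 = -2.590
Fold change = 2^(−(-2.590)) = 2^2.590 = 6.0210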